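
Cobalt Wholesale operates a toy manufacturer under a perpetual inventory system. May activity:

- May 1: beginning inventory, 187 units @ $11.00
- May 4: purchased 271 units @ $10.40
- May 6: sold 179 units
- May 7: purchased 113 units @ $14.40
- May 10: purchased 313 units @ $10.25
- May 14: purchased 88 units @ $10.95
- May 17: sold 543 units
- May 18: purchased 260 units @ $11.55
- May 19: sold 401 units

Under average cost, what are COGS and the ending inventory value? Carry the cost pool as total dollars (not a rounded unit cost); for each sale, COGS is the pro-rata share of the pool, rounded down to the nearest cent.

COGS = $12,444.78; ending inventory = $1,232.67

After May 1: 187 on hand, pool $2,057.00 (≈ $11.0000 each)
After May 4: 458 on hand, pool $4,875.40 (≈ $10.6450 each)
May 6, sell 179: 179/458 × $4,875.40 → $1,905.45
After May 7: 392 on hand, pool $4,597.15 (≈ $11.7274 each)
After May 10: 705 on hand, pool $7,805.40 (≈ $11.0715 each)
After May 14: 793 on hand, pool $8,769.00 (≈ $11.0580 each)
May 17, sell 543: 543/793 × $8,769.00 → $6,004.49
After May 18: 510 on hand, pool $5,767.51 (≈ $11.3088 each)
May 19, sell 401: 401/510 × $5,767.51 → $4,534.84
Total COGS = $1,905.45 + $6,004.49 + $4,534.84 = $12,444.78
Ending inventory (cost pool remaining) = $1,232.67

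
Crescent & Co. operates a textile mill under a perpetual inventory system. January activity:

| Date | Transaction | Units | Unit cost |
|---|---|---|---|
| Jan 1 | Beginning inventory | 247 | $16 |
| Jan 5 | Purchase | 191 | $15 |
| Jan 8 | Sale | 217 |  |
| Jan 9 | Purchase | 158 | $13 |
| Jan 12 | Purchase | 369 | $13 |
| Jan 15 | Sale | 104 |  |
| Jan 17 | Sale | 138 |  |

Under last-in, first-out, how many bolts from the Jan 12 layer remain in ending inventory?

127

Jan 8, 217 sold [LIFO — newest first]: 191 @ $15 + 26 @ $16 = $3,281
Jan 15, 104 sold [LIFO — newest first]: 104 @ $13 = $1,352
Jan 17, 138 sold [LIFO — newest first]: 138 @ $13 = $1,794
Total COGS = $3,281 + $1,352 + $1,794 = $6,427
Ending inventory: 221 @ $16 + 158 @ $13 + 127 @ $13 = $7,241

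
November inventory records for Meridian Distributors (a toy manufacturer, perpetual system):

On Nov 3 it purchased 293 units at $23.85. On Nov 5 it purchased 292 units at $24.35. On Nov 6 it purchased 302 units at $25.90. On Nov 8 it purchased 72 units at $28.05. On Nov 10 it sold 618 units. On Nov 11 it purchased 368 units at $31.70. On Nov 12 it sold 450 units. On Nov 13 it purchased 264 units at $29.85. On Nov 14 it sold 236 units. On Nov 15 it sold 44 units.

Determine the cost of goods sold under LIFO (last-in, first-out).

COGS = $37,690.10

Nov 10, 618 sold [LIFO — newest first]: 72 @ $28.05 + 302 @ $25.90 + 244 @ $24.35 = $15,782.80
Nov 12, 450 sold [LIFO — newest first]: 368 @ $31.70 + 48 @ $24.35 + 34 @ $23.85 = $13,645.30
Nov 14, 236 sold [LIFO — newest first]: 236 @ $29.85 = $7,044.60
Nov 15, 44 sold [LIFO — newest first]: 28 @ $29.85 + 16 @ $23.85 = $1,217.40
Total COGS = $15,782.80 + $13,645.30 + $7,044.60 + $1,217.40 = $37,690.10
Ending inventory: 243 @ $23.85 = $5,795.55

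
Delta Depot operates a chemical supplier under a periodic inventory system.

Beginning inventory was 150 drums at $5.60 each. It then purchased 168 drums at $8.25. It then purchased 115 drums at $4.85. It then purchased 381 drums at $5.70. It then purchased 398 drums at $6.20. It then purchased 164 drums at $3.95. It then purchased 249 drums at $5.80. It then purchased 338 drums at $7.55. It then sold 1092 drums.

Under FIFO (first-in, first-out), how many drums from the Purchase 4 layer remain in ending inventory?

Sale 1 (1092) [FIFO — oldest first]: 150 @ $5.60 + 168 @ $8.25 + 115 @ $4.85 + 381 @ $5.70 + 278 @ $6.20 = $6,679.05
Ending inventory: 120 @ $6.20 + 164 @ $3.95 + 249 @ $5.80 + 338 @ $7.55 = $5,387.90

120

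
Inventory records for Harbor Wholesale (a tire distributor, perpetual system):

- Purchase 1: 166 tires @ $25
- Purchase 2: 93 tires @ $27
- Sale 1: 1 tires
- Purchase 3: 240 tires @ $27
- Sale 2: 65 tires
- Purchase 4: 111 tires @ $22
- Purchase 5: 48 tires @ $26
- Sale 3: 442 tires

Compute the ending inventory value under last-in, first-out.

Ending inventory = $3,750

Sale 1 (1) [LIFO — newest first]: 1 @ $27 = $27
Sale 2 (65) [LIFO — newest first]: 65 @ $27 = $1,755
Sale 3 (442) [LIFO — newest first]: 48 @ $26 + 111 @ $22 + 175 @ $27 + 92 @ $27 + 16 @ $25 = $11,299
Total COGS = $27 + $1,755 + $11,299 = $13,081
Ending inventory: 150 @ $25 = $3,750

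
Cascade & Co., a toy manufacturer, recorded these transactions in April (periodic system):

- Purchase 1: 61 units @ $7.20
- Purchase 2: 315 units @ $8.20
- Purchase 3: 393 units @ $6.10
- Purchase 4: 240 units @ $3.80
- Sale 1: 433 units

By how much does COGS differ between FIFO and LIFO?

$1,280.60

FIFO COGS: 61 @ $7.20 + 315 @ $8.20 + 57 @ $6.10 = $3,369.90
LIFO COGS: 240 @ $3.80 + 193 @ $6.10 = $2,089.30
Difference = |$3,369.90 − $2,089.30| = $1,280.60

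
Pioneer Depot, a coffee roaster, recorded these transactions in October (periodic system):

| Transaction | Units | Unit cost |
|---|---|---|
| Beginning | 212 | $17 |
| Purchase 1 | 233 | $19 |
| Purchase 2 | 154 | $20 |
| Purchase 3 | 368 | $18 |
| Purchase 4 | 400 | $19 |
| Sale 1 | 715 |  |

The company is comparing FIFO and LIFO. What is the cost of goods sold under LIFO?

FIFO COGS: 212 @ $17 + 233 @ $19 + 154 @ $20 + 116 @ $18 = $13,199
LIFO COGS: 400 @ $19 + 315 @ $18 = $13,270

COGS = $13,270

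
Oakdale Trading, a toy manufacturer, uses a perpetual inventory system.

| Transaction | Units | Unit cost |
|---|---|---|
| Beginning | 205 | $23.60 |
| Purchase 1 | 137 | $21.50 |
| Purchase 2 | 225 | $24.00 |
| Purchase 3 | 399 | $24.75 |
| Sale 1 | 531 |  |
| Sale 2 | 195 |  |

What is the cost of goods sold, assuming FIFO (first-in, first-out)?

Sale 1 (531) [FIFO — oldest first]: 205 @ $23.60 + 137 @ $21.50 + 189 @ $24.00 = $12,319.50
Sale 2 (195) [FIFO — oldest first]: 36 @ $24.00 + 159 @ $24.75 = $4,799.25
Total COGS = $12,319.50 + $4,799.25 = $17,118.75
Ending inventory: 240 @ $24.75 = $5,940.00

COGS = $17,118.75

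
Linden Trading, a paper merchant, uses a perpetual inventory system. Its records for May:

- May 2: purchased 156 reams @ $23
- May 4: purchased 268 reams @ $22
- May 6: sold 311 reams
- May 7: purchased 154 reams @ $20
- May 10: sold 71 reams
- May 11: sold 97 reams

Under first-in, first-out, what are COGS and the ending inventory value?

May 6, 311 sold [FIFO — oldest first]: 156 @ $23 + 155 @ $22 = $6,998
May 10, 71 sold [FIFO — oldest first]: 71 @ $22 = $1,562
May 11, 97 sold [FIFO — oldest first]: 42 @ $22 + 55 @ $20 = $2,024
Total COGS = $6,998 + $1,562 + $2,024 = $10,584
Ending inventory: 99 @ $20 = $1,980

COGS = $10,584; ending inventory = $1,980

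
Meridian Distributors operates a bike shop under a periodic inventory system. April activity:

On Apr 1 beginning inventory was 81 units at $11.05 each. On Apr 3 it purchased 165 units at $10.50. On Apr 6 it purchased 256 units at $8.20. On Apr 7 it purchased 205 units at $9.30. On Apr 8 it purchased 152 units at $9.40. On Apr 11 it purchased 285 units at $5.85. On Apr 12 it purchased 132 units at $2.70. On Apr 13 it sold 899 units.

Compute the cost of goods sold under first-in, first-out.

COGS = $8,296.05

Apr 13, 899 sold [FIFO — oldest first]: 81 @ $11.05 + 165 @ $10.50 + 256 @ $8.20 + 205 @ $9.30 + 152 @ $9.40 + 40 @ $5.85 = $8,296.05
Ending inventory: 245 @ $5.85 + 132 @ $2.70 = $1,789.65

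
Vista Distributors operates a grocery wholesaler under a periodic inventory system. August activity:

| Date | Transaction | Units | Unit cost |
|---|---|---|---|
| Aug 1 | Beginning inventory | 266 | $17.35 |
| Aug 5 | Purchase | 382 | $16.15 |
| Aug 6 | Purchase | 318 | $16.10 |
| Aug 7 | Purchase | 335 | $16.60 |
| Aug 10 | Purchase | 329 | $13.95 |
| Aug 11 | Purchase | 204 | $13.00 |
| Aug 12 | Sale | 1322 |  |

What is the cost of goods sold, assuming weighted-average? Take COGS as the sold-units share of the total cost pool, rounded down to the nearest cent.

COGS = $20,692.65

Aug 12, sell 1322: 1322/1834 × $28,706.75 → $20,692.65
Ending inventory (cost pool remaining) = $8,014.10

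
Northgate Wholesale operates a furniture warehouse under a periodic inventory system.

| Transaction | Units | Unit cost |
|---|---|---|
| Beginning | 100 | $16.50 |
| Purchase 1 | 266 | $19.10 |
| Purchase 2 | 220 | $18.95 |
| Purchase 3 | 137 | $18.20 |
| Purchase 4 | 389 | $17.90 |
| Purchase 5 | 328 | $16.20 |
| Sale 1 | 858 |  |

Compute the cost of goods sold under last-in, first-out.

Sale 1 (858) [LIFO — newest first]: 328 @ $16.20 + 389 @ $17.90 + 137 @ $18.20 + 4 @ $18.95 = $14,845.90
Ending inventory: 100 @ $16.50 + 266 @ $19.10 + 216 @ $18.95 = $10,823.80

COGS = $14,845.90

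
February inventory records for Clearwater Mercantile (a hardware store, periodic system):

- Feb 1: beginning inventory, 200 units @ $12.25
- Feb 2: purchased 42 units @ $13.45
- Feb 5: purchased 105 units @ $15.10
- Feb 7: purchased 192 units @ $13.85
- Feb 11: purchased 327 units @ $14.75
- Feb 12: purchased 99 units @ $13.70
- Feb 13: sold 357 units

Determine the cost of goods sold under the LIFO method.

Feb 13, 357 sold [LIFO — newest first]: 99 @ $13.70 + 258 @ $14.75 = $5,161.80
Ending inventory: 200 @ $12.25 + 42 @ $13.45 + 105 @ $15.10 + 192 @ $13.85 + 69 @ $14.75 = $8,277.35

COGS = $5,161.80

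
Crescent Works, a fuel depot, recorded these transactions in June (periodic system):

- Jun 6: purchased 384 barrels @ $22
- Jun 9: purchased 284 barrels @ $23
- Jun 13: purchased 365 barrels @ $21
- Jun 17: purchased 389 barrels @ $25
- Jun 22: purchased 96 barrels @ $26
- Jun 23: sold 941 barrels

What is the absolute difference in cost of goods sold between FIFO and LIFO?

FIFO COGS: 384 @ $22 + 284 @ $23 + 273 @ $21 = $20,713
LIFO COGS: 96 @ $26 + 389 @ $25 + 365 @ $21 + 91 @ $23 = $21,979
Difference = |$20,713 − $21,979| = $1,266

$1,266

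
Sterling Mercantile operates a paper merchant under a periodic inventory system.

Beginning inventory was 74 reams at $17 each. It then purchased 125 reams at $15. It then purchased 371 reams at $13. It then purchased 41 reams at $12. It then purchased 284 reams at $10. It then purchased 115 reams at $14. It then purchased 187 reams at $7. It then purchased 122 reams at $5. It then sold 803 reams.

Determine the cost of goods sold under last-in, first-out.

COGS = $7,563

Sale 1 (803) [LIFO — newest first]: 122 @ $5 + 187 @ $7 + 115 @ $14 + 284 @ $10 + 41 @ $12 + 54 @ $13 = $7,563
Ending inventory: 74 @ $17 + 125 @ $15 + 317 @ $13 = $7,254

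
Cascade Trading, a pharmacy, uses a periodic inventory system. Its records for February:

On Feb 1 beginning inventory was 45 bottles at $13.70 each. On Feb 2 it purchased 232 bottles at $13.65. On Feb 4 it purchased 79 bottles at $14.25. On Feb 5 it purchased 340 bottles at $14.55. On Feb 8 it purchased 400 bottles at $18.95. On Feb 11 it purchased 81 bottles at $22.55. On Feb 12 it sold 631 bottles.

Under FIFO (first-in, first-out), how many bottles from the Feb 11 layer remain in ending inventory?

Feb 12, 631 sold [FIFO — oldest first]: 45 @ $13.70 + 232 @ $13.65 + 79 @ $14.25 + 275 @ $14.55 = $8,910.30
Ending inventory: 65 @ $14.55 + 400 @ $18.95 + 81 @ $22.55 = $10,352.30

81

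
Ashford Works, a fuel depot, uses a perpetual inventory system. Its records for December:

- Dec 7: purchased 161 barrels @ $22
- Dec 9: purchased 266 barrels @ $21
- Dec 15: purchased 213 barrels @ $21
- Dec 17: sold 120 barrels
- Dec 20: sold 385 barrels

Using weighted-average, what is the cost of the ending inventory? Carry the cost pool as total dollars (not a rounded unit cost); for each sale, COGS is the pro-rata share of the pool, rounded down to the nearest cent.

After Dec 7: 161 on hand, pool $3,542.00 (≈ $22.0000 each)
After Dec 9: 427 on hand, pool $9,128.00 (≈ $21.3770 each)
After Dec 15: 640 on hand, pool $13,601.00 (≈ $21.2516 each)
Dec 17, sell 120: 120/640 × $13,601.00 → $2,550.18
Dec 20, sell 385: 385/520 × $11,050.82 → $8,181.85
Total COGS = $2,550.18 + $8,181.85 = $10,732.03
Ending inventory (cost pool remaining) = $2,868.97
Check: goods available $13,601.00 = COGS $10,732.03 + ending $2,868.97

Ending inventory = $2,868.97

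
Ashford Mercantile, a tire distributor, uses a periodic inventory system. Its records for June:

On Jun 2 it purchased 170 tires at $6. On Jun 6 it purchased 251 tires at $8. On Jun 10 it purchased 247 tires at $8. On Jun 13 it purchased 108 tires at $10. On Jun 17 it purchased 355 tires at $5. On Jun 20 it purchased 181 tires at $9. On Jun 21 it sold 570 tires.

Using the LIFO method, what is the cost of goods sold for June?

Jun 21, 570 sold [LIFO — newest first]: 181 @ $9 + 355 @ $5 + 34 @ $10 = $3,744
Ending inventory: 170 @ $6 + 251 @ $8 + 247 @ $8 + 74 @ $10 = $5,744

COGS = $3,744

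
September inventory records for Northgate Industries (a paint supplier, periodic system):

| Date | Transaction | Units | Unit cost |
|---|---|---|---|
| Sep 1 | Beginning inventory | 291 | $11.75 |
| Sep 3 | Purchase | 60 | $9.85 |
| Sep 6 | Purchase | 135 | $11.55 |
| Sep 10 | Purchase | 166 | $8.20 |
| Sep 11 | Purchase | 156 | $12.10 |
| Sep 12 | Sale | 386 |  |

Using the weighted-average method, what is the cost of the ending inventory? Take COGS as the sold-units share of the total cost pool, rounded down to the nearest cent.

Ending inventory = $4,605.60

Sep 12, sell 386: 386/808 × $8,818.30 → $4,212.70
Ending inventory (cost pool remaining) = $4,605.60
Check: goods available $8,818.30 = COGS $4,212.70 + ending $4,605.60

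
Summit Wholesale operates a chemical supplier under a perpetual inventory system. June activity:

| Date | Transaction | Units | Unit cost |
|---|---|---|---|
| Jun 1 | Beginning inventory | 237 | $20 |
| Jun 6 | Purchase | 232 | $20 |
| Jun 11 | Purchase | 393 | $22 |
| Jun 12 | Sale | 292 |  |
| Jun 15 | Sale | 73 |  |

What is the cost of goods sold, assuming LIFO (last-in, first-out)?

Jun 12, 292 sold [LIFO — newest first]: 292 @ $22 = $6,424
Jun 15, 73 sold [LIFO — newest first]: 73 @ $22 = $1,606
Total COGS = $6,424 + $1,606 = $8,030
Ending inventory: 237 @ $20 + 232 @ $20 + 28 @ $22 = $9,996

COGS = $8,030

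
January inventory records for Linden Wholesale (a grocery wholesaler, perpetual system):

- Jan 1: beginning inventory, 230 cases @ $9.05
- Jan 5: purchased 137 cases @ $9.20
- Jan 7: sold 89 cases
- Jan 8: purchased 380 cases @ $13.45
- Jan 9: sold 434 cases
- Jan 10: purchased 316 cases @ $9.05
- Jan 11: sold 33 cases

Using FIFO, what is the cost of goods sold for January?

Jan 7, 89 sold [FIFO — oldest first]: 89 @ $9.05 = $805.45
Jan 9, 434 sold [FIFO — oldest first]: 141 @ $9.05 + 137 @ $9.20 + 156 @ $13.45 = $4,634.65
Jan 11, 33 sold [FIFO — oldest first]: 33 @ $13.45 = $443.85
Total COGS = $805.45 + $4,634.65 + $443.85 = $5,883.95
Ending inventory: 191 @ $13.45 + 316 @ $9.05 = $5,428.75
Check: goods available $11,312.70 = COGS $5,883.95 + ending $5,428.75

COGS = $5,883.95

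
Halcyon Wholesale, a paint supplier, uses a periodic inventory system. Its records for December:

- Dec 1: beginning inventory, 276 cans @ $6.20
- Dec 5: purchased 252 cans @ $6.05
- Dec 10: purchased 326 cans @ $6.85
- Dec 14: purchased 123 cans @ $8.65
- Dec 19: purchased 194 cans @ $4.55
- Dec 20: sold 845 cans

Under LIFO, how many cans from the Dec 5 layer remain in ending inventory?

Dec 20, 845 sold [LIFO — newest first]: 194 @ $4.55 + 123 @ $8.65 + 326 @ $6.85 + 202 @ $6.05 = $5,401.85
Ending inventory: 276 @ $6.20 + 50 @ $6.05 = $2,013.70

50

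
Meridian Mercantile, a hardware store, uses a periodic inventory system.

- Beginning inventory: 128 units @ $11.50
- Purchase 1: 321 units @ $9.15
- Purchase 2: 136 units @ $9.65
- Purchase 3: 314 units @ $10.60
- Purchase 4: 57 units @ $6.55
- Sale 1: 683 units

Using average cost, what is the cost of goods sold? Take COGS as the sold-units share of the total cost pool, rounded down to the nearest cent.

Sale 1, sell 683: 683/956 × $9,423.30 → $6,732.33
Ending inventory (cost pool remaining) = $2,690.97

COGS = $6,732.33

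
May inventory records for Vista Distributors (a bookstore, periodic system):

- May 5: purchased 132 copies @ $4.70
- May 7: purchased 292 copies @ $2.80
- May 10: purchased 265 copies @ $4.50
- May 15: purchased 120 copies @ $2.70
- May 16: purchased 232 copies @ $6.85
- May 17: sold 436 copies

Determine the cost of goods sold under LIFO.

May 17, 436 sold [LIFO — newest first]: 232 @ $6.85 + 120 @ $2.70 + 84 @ $4.50 = $2,291.20
Ending inventory: 132 @ $4.70 + 292 @ $2.80 + 181 @ $4.50 = $2,252.50

COGS = $2,291.20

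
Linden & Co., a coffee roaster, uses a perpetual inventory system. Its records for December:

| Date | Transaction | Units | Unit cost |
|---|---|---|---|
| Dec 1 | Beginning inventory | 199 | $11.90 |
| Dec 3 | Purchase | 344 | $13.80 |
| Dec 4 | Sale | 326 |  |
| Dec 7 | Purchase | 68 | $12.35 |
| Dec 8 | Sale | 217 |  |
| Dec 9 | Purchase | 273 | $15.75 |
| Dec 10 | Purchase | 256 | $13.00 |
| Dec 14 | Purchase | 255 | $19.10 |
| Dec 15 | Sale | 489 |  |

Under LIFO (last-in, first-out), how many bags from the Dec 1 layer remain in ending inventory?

68

Dec 4, 326 sold [LIFO — newest first]: 326 @ $13.80 = $4,498.80
Dec 8, 217 sold [LIFO — newest first]: 68 @ $12.35 + 18 @ $13.80 + 131 @ $11.90 = $2,647.10
Dec 15, 489 sold [LIFO — newest first]: 255 @ $19.10 + 234 @ $13.00 = $7,912.50
Total COGS = $4,498.80 + $2,647.10 + $7,912.50 = $15,058.40
Ending inventory: 68 @ $11.90 + 273 @ $15.75 + 22 @ $13.00 = $5,394.95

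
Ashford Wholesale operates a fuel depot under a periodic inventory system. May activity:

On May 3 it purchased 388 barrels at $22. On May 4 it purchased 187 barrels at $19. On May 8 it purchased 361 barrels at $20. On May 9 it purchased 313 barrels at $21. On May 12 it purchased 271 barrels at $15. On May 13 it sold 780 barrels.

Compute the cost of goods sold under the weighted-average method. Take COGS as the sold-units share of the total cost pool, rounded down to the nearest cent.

May 13, sell 780: 780/1520 × $29,947.00 → $15,367.53
Ending inventory (cost pool remaining) = $14,579.47
Check: goods available $29,947.00 = COGS $15,367.53 + ending $14,579.47

COGS = $15,367.53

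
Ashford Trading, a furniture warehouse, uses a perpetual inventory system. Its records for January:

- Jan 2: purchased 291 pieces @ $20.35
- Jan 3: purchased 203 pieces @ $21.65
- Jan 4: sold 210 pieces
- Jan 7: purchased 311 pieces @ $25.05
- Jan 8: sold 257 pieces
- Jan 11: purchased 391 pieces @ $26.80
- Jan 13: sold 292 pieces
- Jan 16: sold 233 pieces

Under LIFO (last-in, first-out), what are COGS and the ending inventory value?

COGS = $24,434.75; ending inventory = $4,151.40

Jan 4, 210 sold [LIFO — newest first]: 203 @ $21.65 + 7 @ $20.35 = $4,537.40
Jan 8, 257 sold [LIFO — newest first]: 257 @ $25.05 = $6,437.85
Jan 13, 292 sold [LIFO — newest first]: 292 @ $26.80 = $7,825.60
Jan 16, 233 sold [LIFO — newest first]: 99 @ $26.80 + 54 @ $25.05 + 80 @ $20.35 = $5,633.90
Total COGS = $4,537.40 + $6,437.85 + $7,825.60 + $5,633.90 = $24,434.75
Ending inventory: 204 @ $20.35 = $4,151.40
Check: goods available $28,586.15 = COGS $24,434.75 + ending $4,151.40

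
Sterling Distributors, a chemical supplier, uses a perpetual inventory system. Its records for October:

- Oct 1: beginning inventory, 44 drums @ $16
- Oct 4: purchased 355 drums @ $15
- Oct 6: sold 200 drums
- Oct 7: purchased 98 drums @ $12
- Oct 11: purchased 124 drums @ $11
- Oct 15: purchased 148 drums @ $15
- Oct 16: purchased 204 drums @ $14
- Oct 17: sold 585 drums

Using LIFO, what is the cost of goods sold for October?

Oct 6, 200 sold [LIFO — newest first]: 200 @ $15 = $3,000
Oct 17, 585 sold [LIFO — newest first]: 204 @ $14 + 148 @ $15 + 124 @ $11 + 98 @ $12 + 11 @ $15 = $7,781
Total COGS = $3,000 + $7,781 = $10,781
Ending inventory: 44 @ $16 + 144 @ $15 = $2,864

COGS = $10,781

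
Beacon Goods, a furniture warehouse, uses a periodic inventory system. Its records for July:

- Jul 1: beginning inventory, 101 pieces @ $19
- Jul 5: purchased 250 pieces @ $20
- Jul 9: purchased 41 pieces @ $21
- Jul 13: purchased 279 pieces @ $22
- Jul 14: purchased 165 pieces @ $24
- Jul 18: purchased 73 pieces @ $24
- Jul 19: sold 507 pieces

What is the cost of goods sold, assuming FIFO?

Jul 19, 507 sold [FIFO — oldest first]: 101 @ $19 + 250 @ $20 + 41 @ $21 + 115 @ $22 = $10,310
Ending inventory: 164 @ $22 + 165 @ $24 + 73 @ $24 = $9,320

COGS = $10,310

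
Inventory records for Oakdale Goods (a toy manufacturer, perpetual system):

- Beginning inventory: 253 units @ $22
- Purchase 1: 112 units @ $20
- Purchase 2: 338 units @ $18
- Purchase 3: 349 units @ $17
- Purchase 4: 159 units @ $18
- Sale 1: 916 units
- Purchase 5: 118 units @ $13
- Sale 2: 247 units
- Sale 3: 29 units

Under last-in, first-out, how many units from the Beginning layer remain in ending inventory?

Sale 1 (916) [LIFO — newest first]: 159 @ $18 + 349 @ $17 + 338 @ $18 + 70 @ $20 = $16,279
Sale 2 (247) [LIFO — newest first]: 118 @ $13 + 42 @ $20 + 87 @ $22 = $4,288
Sale 3 (29) [LIFO — newest first]: 29 @ $22 = $638
Total COGS = $16,279 + $4,288 + $638 = $21,205
Ending inventory: 137 @ $22 = $3,014

137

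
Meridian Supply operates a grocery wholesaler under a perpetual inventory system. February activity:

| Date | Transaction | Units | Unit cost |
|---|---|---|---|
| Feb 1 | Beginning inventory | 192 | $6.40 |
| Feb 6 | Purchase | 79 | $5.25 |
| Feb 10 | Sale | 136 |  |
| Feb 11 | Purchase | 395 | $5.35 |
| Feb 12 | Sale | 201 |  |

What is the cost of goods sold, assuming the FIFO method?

Feb 10, 136 sold [FIFO — oldest first]: 136 @ $6.40 = $870.40
Feb 12, 201 sold [FIFO — oldest first]: 56 @ $6.40 + 79 @ $5.25 + 66 @ $5.35 = $1,126.25
Total COGS = $870.40 + $1,126.25 = $1,996.65
Ending inventory: 329 @ $5.35 = $1,760.15
Check: goods available $3,756.80 = COGS $1,996.65 + ending $1,760.15

COGS = $1,996.65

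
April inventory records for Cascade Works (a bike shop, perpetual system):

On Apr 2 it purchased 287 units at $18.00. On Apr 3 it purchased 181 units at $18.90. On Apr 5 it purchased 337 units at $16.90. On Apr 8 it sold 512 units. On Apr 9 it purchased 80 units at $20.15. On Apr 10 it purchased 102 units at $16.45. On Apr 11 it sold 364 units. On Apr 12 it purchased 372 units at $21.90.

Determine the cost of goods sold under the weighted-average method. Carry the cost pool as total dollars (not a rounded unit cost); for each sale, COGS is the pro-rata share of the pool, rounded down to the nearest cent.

COGS = $15,588.52

After Apr 2: 287 on hand, pool $5,166.00 (≈ $18.0000 each)
After Apr 3: 468 on hand, pool $8,586.90 (≈ $18.3481 each)
After Apr 5: 805 on hand, pool $14,282.20 (≈ $17.7419 each)
Apr 8, sell 512: 512/805 × $14,282.20 → $9,083.83
After Apr 9: 373 on hand, pool $6,810.37 (≈ $18.2584 each)
After Apr 10: 475 on hand, pool $8,488.27 (≈ $17.8700 each)
Apr 11, sell 364: 364/475 × $8,488.27 → $6,504.69
After Apr 12: 483 on hand, pool $10,130.38 (≈ $20.9739 each)
Total COGS = $9,083.83 + $6,504.69 = $15,588.52
Ending inventory (cost pool remaining) = $10,130.38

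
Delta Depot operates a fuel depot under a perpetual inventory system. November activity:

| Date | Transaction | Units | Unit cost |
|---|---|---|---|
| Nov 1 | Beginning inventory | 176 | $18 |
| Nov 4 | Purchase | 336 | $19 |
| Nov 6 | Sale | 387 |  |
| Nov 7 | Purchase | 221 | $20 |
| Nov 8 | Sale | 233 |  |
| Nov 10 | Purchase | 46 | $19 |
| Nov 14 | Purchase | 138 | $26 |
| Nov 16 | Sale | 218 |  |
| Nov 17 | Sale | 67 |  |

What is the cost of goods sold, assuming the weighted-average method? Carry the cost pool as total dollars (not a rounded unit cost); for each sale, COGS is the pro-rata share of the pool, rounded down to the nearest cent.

COGS = $18,164.61

After Nov 1: 176 on hand, pool $3,168.00 (≈ $18.0000 each)
After Nov 4: 512 on hand, pool $9,552.00 (≈ $18.6562 each)
Nov 6, sell 387: 387/512 × $9,552.00 → $7,219.96
After Nov 7: 346 on hand, pool $6,752.04 (≈ $19.5146 each)
Nov 8, sell 233: 233/346 × $6,752.04 → $4,546.89
After Nov 10: 159 on hand, pool $3,079.15 (≈ $19.3657 each)
After Nov 14: 297 on hand, pool $6,667.15 (≈ $22.4483 each)
Nov 16, sell 218: 218/297 × $6,667.15 → $4,893.73
Nov 17, sell 67: 67/79 × $1,773.42 → $1,504.03
Total COGS = $7,219.96 + $4,546.89 + $4,893.73 + $1,504.03 = $18,164.61
Ending inventory (cost pool remaining) = $269.39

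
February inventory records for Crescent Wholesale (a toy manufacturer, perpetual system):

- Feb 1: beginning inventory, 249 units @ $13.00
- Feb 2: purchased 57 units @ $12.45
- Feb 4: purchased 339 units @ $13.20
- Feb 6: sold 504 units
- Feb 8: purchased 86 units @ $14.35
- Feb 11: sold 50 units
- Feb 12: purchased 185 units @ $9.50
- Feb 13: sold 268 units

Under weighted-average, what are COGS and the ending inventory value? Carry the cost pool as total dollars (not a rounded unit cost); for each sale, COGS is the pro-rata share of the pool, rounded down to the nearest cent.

After Feb 1: 249 on hand, pool $3,237.00 (≈ $13.0000 each)
After Feb 2: 306 on hand, pool $3,946.65 (≈ $12.8975 each)
After Feb 4: 645 on hand, pool $8,421.45 (≈ $13.0565 each)
Feb 6, sell 504: 504/645 × $8,421.45 → $6,580.48
After Feb 8: 227 on hand, pool $3,075.07 (≈ $13.5466 each)
Feb 11, sell 50: 50/227 × $3,075.07 → $677.32
After Feb 12: 362 on hand, pool $4,155.25 (≈ $11.4786 each)
Feb 13, sell 268: 268/362 × $4,155.25 → $3,076.26
Total COGS = $6,580.48 + $677.32 + $3,076.26 = $10,334.06
Ending inventory (cost pool remaining) = $1,078.99

COGS = $10,334.06; ending inventory = $1,078.99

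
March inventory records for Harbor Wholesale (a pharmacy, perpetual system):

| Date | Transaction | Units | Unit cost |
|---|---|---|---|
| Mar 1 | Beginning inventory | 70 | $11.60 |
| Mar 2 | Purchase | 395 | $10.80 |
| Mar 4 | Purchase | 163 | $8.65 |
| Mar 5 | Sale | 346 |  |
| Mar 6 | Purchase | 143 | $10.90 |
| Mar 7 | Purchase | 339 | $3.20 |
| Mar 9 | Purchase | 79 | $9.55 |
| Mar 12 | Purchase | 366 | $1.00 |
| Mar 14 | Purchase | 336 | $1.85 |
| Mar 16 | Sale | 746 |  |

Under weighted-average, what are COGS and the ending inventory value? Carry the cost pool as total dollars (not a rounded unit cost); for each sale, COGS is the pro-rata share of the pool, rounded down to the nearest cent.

After Mar 1: 70 on hand, pool $812.00 (≈ $11.6000 each)
After Mar 2: 465 on hand, pool $5,078.00 (≈ $10.9204 each)
After Mar 4: 628 on hand, pool $6,487.95 (≈ $10.3311 each)
Mar 5, sell 346: 346/628 × $6,487.95 → $3,574.57
After Mar 6: 425 on hand, pool $4,472.08 (≈ $10.5225 each)
After Mar 7: 764 on hand, pool $5,556.88 (≈ $7.2734 each)
After Mar 9: 843 on hand, pool $6,311.33 (≈ $7.4867 each)
After Mar 12: 1209 on hand, pool $6,677.33 (≈ $5.5230 each)
After Mar 14: 1545 on hand, pool $7,298.93 (≈ $4.7242 each)
Mar 16, sell 746: 746/1545 × $7,298.93 → $3,524.27
Total COGS = $3,574.57 + $3,524.27 = $7,098.84
Ending inventory (cost pool remaining) = $3,774.66
Check: goods available $10,873.50 = COGS $7,098.84 + ending $3,774.66

COGS = $7,098.84; ending inventory = $3,774.66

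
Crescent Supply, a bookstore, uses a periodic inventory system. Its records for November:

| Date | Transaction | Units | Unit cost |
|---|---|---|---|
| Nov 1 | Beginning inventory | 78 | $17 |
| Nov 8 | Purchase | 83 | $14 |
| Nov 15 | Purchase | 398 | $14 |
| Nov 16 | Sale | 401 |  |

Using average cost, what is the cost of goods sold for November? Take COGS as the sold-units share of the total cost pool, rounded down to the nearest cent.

COGS = $5,781.86

Nov 16, sell 401: 401/559 × $8,060.00 → $5,781.86
Ending inventory (cost pool remaining) = $2,278.14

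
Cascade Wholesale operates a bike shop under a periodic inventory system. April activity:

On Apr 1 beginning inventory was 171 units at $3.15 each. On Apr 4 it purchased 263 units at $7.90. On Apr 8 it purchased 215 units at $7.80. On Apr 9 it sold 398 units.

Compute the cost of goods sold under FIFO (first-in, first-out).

COGS = $2,331.95

Apr 9, 398 sold [FIFO — oldest first]: 171 @ $3.15 + 227 @ $7.90 = $2,331.95
Ending inventory: 36 @ $7.90 + 215 @ $7.80 = $1,961.40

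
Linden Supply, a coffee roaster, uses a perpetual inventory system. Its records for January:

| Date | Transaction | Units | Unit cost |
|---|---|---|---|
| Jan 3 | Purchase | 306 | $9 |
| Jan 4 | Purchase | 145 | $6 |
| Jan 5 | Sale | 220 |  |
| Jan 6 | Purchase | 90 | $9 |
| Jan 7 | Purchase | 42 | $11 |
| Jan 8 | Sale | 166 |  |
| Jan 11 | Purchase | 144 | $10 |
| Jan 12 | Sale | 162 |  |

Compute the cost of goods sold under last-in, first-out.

Jan 5, 220 sold [LIFO — newest first]: 145 @ $6 + 75 @ $9 = $1,545
Jan 8, 166 sold [LIFO — newest first]: 42 @ $11 + 90 @ $9 + 34 @ $9 = $1,578
Jan 12, 162 sold [LIFO — newest first]: 144 @ $10 + 18 @ $9 = $1,602
Total COGS = $1,545 + $1,578 + $1,602 = $4,725
Ending inventory: 179 @ $9 = $1,611

COGS = $4,725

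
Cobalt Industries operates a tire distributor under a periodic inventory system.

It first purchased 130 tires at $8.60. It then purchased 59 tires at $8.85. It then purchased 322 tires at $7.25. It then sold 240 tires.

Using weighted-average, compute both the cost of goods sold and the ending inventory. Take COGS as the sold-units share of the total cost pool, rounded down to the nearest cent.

Sale 1, sell 240: 240/511 × $3,974.65 → $1,866.76
Ending inventory (cost pool remaining) = $2,107.89

COGS = $1,866.76; ending inventory = $2,107.89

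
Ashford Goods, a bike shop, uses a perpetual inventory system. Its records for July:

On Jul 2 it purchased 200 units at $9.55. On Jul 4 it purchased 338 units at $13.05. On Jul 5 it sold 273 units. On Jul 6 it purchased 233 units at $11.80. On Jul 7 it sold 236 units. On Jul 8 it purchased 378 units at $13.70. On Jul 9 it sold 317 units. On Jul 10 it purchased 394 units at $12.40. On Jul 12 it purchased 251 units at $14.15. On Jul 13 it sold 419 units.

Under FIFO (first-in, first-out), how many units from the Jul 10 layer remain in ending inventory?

Jul 5, 273 sold [FIFO — oldest first]: 200 @ $9.55 + 73 @ $13.05 = $2,862.65
Jul 7, 236 sold [FIFO — oldest first]: 236 @ $13.05 = $3,079.80
Jul 9, 317 sold [FIFO — oldest first]: 29 @ $13.05 + 233 @ $11.80 + 55 @ $13.70 = $3,881.35
Jul 13, 419 sold [FIFO — oldest first]: 323 @ $13.70 + 96 @ $12.40 = $5,615.50
Total COGS = $2,862.65 + $3,079.80 + $3,881.35 + $5,615.50 = $15,439.30
Ending inventory: 298 @ $12.40 + 251 @ $14.15 = $7,246.85

298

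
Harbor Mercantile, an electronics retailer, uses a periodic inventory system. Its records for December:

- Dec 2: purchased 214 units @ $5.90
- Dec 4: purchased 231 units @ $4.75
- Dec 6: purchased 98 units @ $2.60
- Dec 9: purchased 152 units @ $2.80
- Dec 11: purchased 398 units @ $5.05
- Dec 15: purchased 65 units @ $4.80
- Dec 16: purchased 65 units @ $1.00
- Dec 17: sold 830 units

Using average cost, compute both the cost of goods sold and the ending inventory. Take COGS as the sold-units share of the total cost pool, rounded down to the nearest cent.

COGS = $3,683.18; ending inventory = $1,743.97

Dec 17, sell 830: 830/1223 × $5,427.15 → $3,683.18
Ending inventory (cost pool remaining) = $1,743.97
Check: goods available $5,427.15 = COGS $3,683.18 + ending $1,743.97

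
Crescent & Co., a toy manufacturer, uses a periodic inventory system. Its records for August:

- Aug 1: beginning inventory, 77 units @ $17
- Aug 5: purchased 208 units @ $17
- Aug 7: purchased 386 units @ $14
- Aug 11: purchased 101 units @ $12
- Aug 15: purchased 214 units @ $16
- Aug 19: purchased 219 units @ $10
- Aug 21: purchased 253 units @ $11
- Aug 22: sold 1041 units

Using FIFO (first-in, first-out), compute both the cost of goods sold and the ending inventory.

COGS = $15,435; ending inventory = $4,423

Aug 22, 1041 sold [FIFO — oldest first]: 77 @ $17 + 208 @ $17 + 386 @ $14 + 101 @ $12 + 214 @ $16 + 55 @ $10 = $15,435
Ending inventory: 164 @ $10 + 253 @ $11 = $4,423
Check: goods available $19,858 = COGS $15,435 + ending $4,423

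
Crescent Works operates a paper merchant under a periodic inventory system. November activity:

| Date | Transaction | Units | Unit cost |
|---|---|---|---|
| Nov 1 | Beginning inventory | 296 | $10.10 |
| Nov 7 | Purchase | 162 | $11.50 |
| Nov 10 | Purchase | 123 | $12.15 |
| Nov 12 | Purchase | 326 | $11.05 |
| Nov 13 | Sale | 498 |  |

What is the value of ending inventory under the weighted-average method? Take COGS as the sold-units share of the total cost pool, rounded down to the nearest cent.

Nov 13, sell 498: 498/907 × $9,949.35 → $5,462.81
Ending inventory (cost pool remaining) = $4,486.54

Ending inventory = $4,486.54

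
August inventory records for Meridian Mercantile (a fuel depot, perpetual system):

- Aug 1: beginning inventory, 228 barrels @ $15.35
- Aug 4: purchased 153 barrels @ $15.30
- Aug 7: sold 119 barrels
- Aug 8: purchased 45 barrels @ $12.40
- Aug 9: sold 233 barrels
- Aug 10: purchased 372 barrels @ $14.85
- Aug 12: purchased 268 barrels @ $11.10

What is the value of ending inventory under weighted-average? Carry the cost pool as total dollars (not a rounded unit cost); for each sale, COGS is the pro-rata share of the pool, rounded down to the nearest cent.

After Aug 1: 228 on hand, pool $3,499.80 (≈ $15.3500 each)
After Aug 4: 381 on hand, pool $5,840.70 (≈ $15.3299 each)
Aug 7, sell 119: 119/381 × $5,840.70 → $1,824.26
After Aug 8: 307 on hand, pool $4,574.44 (≈ $14.9005 each)
Aug 9, sell 233: 233/307 × $4,574.44 → $3,471.80
After Aug 10: 446 on hand, pool $6,626.84 (≈ $14.8584 each)
After Aug 12: 714 on hand, pool $9,601.64 (≈ $13.4477 each)
Total COGS = $1,824.26 + $3,471.80 = $5,296.06
Ending inventory (cost pool remaining) = $9,601.64
Check: goods available $14,897.70 = COGS $5,296.06 + ending $9,601.64

Ending inventory = $9,601.64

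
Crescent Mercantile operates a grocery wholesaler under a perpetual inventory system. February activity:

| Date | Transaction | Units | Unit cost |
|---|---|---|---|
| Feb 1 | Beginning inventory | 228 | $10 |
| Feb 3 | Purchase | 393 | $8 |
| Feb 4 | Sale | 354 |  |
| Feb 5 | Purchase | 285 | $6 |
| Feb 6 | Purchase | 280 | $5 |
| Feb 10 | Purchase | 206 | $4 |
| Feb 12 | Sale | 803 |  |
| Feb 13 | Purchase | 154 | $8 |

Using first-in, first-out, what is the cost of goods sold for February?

Feb 4, 354 sold [FIFO — oldest first]: 228 @ $10 + 126 @ $8 = $3,288
Feb 12, 803 sold [FIFO — oldest first]: 267 @ $8 + 285 @ $6 + 251 @ $5 = $5,101
Total COGS = $3,288 + $5,101 = $8,389
Ending inventory: 29 @ $5 + 206 @ $4 + 154 @ $8 = $2,201
Check: goods available $10,590 = COGS $8,389 + ending $2,201

COGS = $8,389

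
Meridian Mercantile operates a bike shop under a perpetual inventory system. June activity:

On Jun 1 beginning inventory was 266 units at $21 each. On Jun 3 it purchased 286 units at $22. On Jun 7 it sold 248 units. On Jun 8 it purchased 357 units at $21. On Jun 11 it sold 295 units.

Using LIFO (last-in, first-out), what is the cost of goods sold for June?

Jun 7, 248 sold [LIFO — newest first]: 248 @ $22 = $5,456
Jun 11, 295 sold [LIFO — newest first]: 295 @ $21 = $6,195
Total COGS = $5,456 + $6,195 = $11,651
Ending inventory: 266 @ $21 + 38 @ $22 + 62 @ $21 = $7,724
Check: goods available $19,375 = COGS $11,651 + ending $7,724

COGS = $11,651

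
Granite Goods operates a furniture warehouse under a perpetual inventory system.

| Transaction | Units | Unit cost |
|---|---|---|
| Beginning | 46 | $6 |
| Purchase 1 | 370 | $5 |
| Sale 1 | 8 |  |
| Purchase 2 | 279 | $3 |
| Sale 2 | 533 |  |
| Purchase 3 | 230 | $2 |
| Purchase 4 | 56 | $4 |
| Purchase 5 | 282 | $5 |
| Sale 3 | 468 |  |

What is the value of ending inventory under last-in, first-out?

Sale 1 (8) [LIFO — newest first]: 8 @ $5 = $40
Sale 2 (533) [LIFO — newest first]: 279 @ $3 + 254 @ $5 = $2,107
Sale 3 (468) [LIFO — newest first]: 282 @ $5 + 56 @ $4 + 130 @ $2 = $1,894
Total COGS = $40 + $2,107 + $1,894 = $4,041
Ending inventory: 46 @ $6 + 108 @ $5 + 100 @ $2 = $1,016

Ending inventory = $1,016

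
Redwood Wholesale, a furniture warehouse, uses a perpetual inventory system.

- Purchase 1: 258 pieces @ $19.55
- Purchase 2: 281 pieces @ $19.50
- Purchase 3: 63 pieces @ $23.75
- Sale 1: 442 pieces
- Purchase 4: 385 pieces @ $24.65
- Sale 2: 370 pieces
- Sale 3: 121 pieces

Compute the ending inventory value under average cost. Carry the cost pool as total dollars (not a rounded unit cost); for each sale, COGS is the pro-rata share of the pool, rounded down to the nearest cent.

After Purchase 1: 258 on hand, pool $5,043.90 (≈ $19.5500 each)
After Purchase 2: 539 on hand, pool $10,523.40 (≈ $19.5239 each)
After Purchase 3: 602 on hand, pool $12,019.65 (≈ $19.9662 each)
Sale 1, sell 442: 442/602 × $12,019.65 → $8,825.05
After Purchase 4: 545 on hand, pool $12,684.85 (≈ $23.2750 each)
Sale 2, sell 370: 370/545 × $12,684.85 → $8,611.73
Sale 3, sell 121: 121/175 × $4,073.12 → $2,816.27
Total COGS = $8,825.05 + $8,611.73 + $2,816.27 = $20,253.05
Ending inventory (cost pool remaining) = $1,256.85

Ending inventory = $1,256.85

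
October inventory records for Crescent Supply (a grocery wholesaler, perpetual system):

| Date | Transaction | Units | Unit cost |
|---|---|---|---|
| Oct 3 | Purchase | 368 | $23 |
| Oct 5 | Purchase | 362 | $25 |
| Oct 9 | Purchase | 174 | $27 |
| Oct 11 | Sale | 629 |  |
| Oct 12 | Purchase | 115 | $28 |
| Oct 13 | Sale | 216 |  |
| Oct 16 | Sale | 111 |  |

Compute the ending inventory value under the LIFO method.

Ending inventory = $1,449

Oct 11, 629 sold [LIFO — newest first]: 174 @ $27 + 362 @ $25 + 93 @ $23 = $15,887
Oct 13, 216 sold [LIFO — newest first]: 115 @ $28 + 101 @ $23 = $5,543
Oct 16, 111 sold [LIFO — newest first]: 111 @ $23 = $2,553
Total COGS = $15,887 + $5,543 + $2,553 = $23,983
Ending inventory: 63 @ $23 = $1,449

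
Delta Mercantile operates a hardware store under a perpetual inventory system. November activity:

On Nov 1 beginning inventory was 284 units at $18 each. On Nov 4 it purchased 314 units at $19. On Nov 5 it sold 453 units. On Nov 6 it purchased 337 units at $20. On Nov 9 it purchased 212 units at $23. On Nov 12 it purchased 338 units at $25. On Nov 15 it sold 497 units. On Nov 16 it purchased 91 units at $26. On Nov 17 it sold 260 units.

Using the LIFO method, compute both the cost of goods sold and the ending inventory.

Nov 5, 453 sold [LIFO — newest first]: 314 @ $19 + 139 @ $18 = $8,468
Nov 15, 497 sold [LIFO — newest first]: 338 @ $25 + 159 @ $23 = $12,107
Nov 17, 260 sold [LIFO — newest first]: 91 @ $26 + 53 @ $23 + 116 @ $20 = $5,905
Total COGS = $8,468 + $12,107 + $5,905 = $26,480
Ending inventory: 145 @ $18 + 221 @ $20 = $7,030
Check: goods available $33,510 = COGS $26,480 + ending $7,030

COGS = $26,480; ending inventory = $7,030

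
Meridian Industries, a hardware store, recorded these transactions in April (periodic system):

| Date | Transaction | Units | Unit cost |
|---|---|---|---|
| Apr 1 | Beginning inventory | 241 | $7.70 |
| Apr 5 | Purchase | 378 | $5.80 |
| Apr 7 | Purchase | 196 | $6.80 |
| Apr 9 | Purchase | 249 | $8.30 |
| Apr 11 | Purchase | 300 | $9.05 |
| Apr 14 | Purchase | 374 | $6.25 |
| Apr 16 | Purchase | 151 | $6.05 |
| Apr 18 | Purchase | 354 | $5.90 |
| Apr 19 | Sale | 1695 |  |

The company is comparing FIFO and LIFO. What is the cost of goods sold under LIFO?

COGS = $11,865.95

FIFO COGS: 241 @ $7.70 + 378 @ $5.80 + 196 @ $6.80 + 249 @ $8.30 + 300 @ $9.05 + 331 @ $6.25 = $12,231.35
LIFO COGS: 354 @ $5.90 + 151 @ $6.05 + 374 @ $6.25 + 300 @ $9.05 + 249 @ $8.30 + 196 @ $6.80 + 71 @ $5.80 = $11,865.95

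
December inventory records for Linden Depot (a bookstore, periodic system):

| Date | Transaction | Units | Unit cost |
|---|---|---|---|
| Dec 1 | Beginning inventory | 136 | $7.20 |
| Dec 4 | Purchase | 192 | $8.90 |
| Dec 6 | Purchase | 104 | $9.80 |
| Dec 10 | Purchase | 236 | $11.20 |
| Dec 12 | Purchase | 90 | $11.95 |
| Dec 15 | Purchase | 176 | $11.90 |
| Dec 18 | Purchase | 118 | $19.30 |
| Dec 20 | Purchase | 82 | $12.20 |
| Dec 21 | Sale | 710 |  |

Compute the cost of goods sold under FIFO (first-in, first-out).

Dec 21, 710 sold [FIFO — oldest first]: 136 @ $7.20 + 192 @ $8.90 + 104 @ $9.80 + 236 @ $11.20 + 42 @ $11.95 = $6,852.30
Ending inventory: 48 @ $11.95 + 176 @ $11.90 + 118 @ $19.30 + 82 @ $12.20 = $5,945.80

COGS = $6,852.30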